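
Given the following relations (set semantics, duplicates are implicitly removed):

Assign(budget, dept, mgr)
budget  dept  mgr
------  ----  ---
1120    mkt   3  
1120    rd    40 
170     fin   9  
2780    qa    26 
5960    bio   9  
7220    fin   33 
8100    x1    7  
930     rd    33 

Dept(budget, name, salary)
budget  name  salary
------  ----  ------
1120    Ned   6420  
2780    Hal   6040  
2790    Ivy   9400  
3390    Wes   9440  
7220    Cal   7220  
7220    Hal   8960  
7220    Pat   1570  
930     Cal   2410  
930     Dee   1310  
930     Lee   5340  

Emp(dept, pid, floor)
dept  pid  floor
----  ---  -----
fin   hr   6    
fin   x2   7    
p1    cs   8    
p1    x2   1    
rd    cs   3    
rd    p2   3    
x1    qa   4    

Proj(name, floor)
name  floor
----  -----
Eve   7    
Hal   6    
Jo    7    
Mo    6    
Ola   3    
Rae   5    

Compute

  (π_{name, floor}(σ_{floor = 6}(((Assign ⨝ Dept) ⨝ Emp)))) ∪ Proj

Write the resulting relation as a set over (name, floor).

{(Cal, 6), (Eve, 7), (Hal, 6), (Jo, 7), (Mo, 6), (Ola, 3), (Pat, 6), (Rae, 5)}

Joining Assign and Dept on budget yields {(1120, mkt, 3, Ned, 6420), (1120, rd, 40, Ned, 6420), (2780, qa, 26, Hal, 6040), (7220, fin, 33, Cal, 7220), (7220, fin, 33, Hal, 8960), (7220, fin, 33, Pat, 1570), (930, rd, 33, Cal, 2410), (930, rd, 33, Dee, 1310), (930, rd, 33, Lee, 5340)}.
Joining (Assign ⨝ Dept) and Emp on dept yields {(1120, rd, 40, Ned, 6420, cs, 3), (1120, rd, 40, Ned, 6420, p2, 3), (7220, fin, 33, Cal, 7220, hr, 6), (7220, fin, 33, Cal, 7220, x2, 7), (7220, fin, 33, Hal, 8960, hr, 6), (7220, fin, 33, Hal, 8960, x2, 7), (7220, fin, 33, Pat, 1570, hr, 6), (7220, fin, 33, Pat, 1570, x2, 7), (930, rd, 33, Cal, 2410, cs, 3), (930, rd, 33, Cal, 2410, p2, 3), (930, rd, 33, Dee, 1310, cs, 3), (930, rd, 33, Dee, 1310, p2, 3), (930, rd, 33, Lee, 5340, cs, 3), (930, rd, 33, Lee, 5340, p2, 3)}.
Apply σ_{floor = 6}; surviving tuples: {(7220, fin, 33, Cal, 7220, hr, 6), (7220, fin, 33, Hal, 8960, hr, 6), (7220, fin, 33, Pat, 1570, hr, 6)}
π[name, floor]: project onto (name, floor) → {(Cal, 6), (Hal, 6), (Pat, 6)}
Union: {(Cal, 6), (Hal, 6), (Pat, 6)} with {(Eve, 7), (Hal, 6), (Jo, 7), (Mo, 6), (Ola, 3), (Rae, 5)} → {(Cal, 6), (Eve, 7), (Hal, 6), (Jo, 7), (Mo, 6), (Ola, 3), (Pat, 6), (Rae, 5)}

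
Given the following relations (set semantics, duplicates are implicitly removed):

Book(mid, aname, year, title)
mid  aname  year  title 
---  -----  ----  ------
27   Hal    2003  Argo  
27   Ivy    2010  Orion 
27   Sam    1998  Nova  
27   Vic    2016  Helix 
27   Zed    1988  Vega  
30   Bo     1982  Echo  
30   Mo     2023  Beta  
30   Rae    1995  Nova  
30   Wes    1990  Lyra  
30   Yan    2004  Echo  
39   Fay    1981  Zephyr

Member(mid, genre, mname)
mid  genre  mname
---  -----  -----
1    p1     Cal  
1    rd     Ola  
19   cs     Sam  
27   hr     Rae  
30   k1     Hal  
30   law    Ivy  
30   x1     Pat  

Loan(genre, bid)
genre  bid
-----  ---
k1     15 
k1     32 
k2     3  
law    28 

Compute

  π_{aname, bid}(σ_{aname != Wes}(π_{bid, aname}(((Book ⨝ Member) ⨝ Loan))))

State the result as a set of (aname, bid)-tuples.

{(Bo, 15), (Bo, 28), (Bo, 32), (Mo, 15), (Mo, 28), (Mo, 32), (Rae, 15), (Rae, 28), (Rae, 32), (Yan, 15), (Yan, 28), (Yan, 32)}

Natural join on mid: {(27, Hal, 2003, Argo, hr, Rae), (27, Ivy, 2010, Orion, hr, Rae), (27, Sam, 1998, Nova, hr, Rae), (27, Vic, 2016, Helix, hr, Rae), (27, Zed, 1988, Vega, hr, Rae), (30, Bo, 1982, Echo, k1, Hal), (30, Bo, 1982, Echo, law, Ivy), (30, Bo, 1982, Echo, x1, Pat), (30, Mo, 2023, Beta, k1, Hal), (30, Mo, 2023, Beta, law, Ivy), (30, Mo, 2023, Beta, x1, Pat), (30, Rae, 1995, Nova, k1, Hal), (30, Rae, 1995, Nova, law, Ivy), (30, Rae, 1995, Nova, x1, Pat), (30, Wes, 1990, Lyra, k1, Hal), (30, Wes, 1990, Lyra, law, Ivy), (30, Wes, 1990, Lyra, x1, Pat), (30, Yan, 2004, Echo, k1, Hal), (30, Yan, 2004, Echo, law, Ivy), (30, Yan, 2004, Echo, x1, Pat)}
Natural join on genre: {(30, Bo, 1982, Echo, k1, Hal, 15), (30, Bo, 1982, Echo, k1, Hal, 32), (30, Bo, 1982, Echo, law, Ivy, 28), (30, Mo, 2023, Beta, k1, Hal, 15), (30, Mo, 2023, Beta, k1, Hal, 32), (30, Mo, 2023, Beta, law, Ivy, 28), (30, Rae, 1995, Nova, k1, Hal, 15), (30, Rae, 1995, Nova, k1, Hal, 32), (30, Rae, 1995, Nova, law, Ivy, 28), (30, Wes, 1990, Lyra, k1, Hal, 15), (30, Wes, 1990, Lyra, k1, Hal, 32), (30, Wes, 1990, Lyra, law, Ivy, 28), (30, Yan, 2004, Echo, k1, Hal, 15), (30, Yan, 2004, Echo, k1, Hal, 32), (30, Yan, 2004, Echo, law, Ivy, 28)}
π[bid, aname]: project onto (bid, aname) → {(15, Bo), (15, Mo), (15, Rae), (15, Wes), (15, Yan), (28, Bo), (28, Mo), (28, Rae), (28, Wes), (28, Yan), (32, Bo), (32, Mo), (32, Rae), (32, Wes), (32, Yan)}
σ[aname != Wes]: keep tuples satisfying aname != Wes → {(15, Bo), (15, Mo), (15, Rae), (15, Yan), (28, Bo), (28, Mo), (28, Rae), (28, Yan), (32, Bo), (32, Mo), (32, Rae), (32, Yan)}
π[aname, bid]: project onto (aname, bid) → {(Bo, 15), (Bo, 28), (Bo, 32), (Mo, 15), (Mo, 28), (Mo, 32), (Rae, 15), (Rae, 28), (Rae, 32), (Yan, 15), (Yan, 28), (Yan, 32)}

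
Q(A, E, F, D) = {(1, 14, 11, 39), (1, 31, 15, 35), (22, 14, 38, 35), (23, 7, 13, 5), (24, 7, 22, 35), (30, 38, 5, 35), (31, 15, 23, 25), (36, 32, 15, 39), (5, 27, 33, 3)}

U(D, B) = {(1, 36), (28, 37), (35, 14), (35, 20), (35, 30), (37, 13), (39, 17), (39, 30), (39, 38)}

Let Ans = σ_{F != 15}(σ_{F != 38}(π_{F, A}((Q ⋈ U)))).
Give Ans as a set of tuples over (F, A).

{(11, 1), (22, 24), (5, 30)}

Natural join on D: {(1, 14, 11, 39, 17), (1, 14, 11, 39, 30), (1, 14, 11, 39, 38), (1, 31, 15, 35, 14), (1, 31, 15, 35, 20), (1, 31, 15, 35, 30), (22, 14, 38, 35, 14), (22, 14, 38, 35, 20), (22, 14, 38, 35, 30), (24, 7, 22, 35, 14), (24, 7, 22, 35, 20), (24, 7, 22, 35, 30), (30, 38, 5, 35, 14), (30, 38, 5, 35, 20), (30, 38, 5, 35, 30), (36, 32, 15, 39, 17), (36, 32, 15, 39, 30), (36, 32, 15, 39, 38)}
π_{F, A} gives {(11, 1), (15, 1), (15, 36), (22, 24), (38, 22), (5, 30)} (12 duplicate(s) eliminated).
Filtering on F != 38 leaves {(11, 1), (15, 1), (15, 36), (22, 24), (5, 30)}.
Filtering on F != 15 leaves {(11, 1), (22, 24), (5, 30)}.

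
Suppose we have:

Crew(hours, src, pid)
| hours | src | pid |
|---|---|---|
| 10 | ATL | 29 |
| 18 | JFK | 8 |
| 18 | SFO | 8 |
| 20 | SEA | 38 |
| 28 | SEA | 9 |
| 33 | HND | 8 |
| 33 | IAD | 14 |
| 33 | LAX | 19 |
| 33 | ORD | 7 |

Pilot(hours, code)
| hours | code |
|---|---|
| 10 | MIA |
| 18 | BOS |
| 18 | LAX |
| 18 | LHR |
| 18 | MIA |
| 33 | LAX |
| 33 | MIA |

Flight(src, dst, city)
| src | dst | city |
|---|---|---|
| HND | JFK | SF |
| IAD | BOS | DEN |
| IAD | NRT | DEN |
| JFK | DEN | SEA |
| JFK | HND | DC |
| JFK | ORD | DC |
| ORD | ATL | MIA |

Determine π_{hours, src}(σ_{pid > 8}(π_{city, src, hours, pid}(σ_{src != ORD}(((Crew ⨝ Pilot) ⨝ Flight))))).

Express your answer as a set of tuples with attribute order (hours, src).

{(33, IAD)}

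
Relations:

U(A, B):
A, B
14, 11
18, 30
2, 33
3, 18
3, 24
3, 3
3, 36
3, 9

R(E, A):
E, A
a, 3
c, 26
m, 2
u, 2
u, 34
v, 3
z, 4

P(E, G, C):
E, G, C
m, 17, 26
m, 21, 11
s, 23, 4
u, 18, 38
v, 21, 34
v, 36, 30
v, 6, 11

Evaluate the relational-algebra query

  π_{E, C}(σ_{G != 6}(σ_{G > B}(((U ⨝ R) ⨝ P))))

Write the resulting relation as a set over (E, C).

{(v, 30), (v, 34)}

Natural join on A: {(2, 33, m), (2, 33, u), (3, 18, a), (3, 18, v), (3, 24, a), (3, 24, v), (3, 3, a), (3, 3, v), (3, 36, a), (3, 36, v), (3, 9, a), (3, 9, v)}
Natural join on E: {(2, 33, m, 17, 26), (2, 33, m, 21, 11), (2, 33, u, 18, 38), (3, 18, v, 21, 34), (3, 18, v, 36, 30), (3, 18, v, 6, 11), (3, 24, v, 21, 34), (3, 24, v, 36, 30), (3, 24, v, 6, 11), (3, 3, v, 21, 34), (3, 3, v, 36, 30), (3, 3, v, 6, 11), (3, 36, v, 21, 34), (3, 36, v, 36, 30), (3, 36, v, 6, 11), (3, 9, v, 21, 34), (3, 9, v, 36, 30), (3, 9, v, 6, 11)}
Apply σ_{G > B}; surviving tuples: {(3, 18, v, 21, 34), (3, 18, v, 36, 30), (3, 24, v, 36, 30), (3, 3, v, 21, 34), (3, 3, v, 36, 30), (3, 3, v, 6, 11), (3, 9, v, 21, 34), (3, 9, v, 36, 30)}
Apply σ_{G != 6}; surviving tuples: {(3, 18, v, 21, 34), (3, 18, v, 36, 30), (3, 24, v, 36, 30), (3, 3, v, 21, 34), (3, 3, v, 36, 30), (3, 9, v, 21, 34), (3, 9, v, 36, 30)}
π_{E, C} gives {(v, 30), (v, 34)} (5 duplicate(s) eliminated).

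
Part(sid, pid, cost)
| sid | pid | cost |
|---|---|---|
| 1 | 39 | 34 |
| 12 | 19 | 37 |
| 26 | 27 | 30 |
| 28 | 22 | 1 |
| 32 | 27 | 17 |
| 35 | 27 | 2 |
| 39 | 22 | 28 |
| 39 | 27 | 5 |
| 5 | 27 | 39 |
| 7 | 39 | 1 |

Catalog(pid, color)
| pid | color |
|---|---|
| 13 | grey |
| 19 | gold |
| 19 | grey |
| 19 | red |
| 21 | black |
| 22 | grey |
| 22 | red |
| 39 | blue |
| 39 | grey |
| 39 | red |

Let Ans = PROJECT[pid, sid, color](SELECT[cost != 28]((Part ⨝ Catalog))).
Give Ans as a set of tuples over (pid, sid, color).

{(19, 12, gold), (19, 12, grey), (19, 12, red), (22, 28, grey), (22, 28, red), (39, 1, blue), (39, 1, grey), (39, 1, red), (39, 7, blue), (39, 7, grey), (39, 7, red)}

Joining Part and Catalog on pid yields {(1, 39, 34, blue), (1, 39, 34, grey), (1, 39, 34, red), (12, 19, 37, gold), (12, 19, 37, grey), (12, 19, 37, red), (28, 22, 1, grey), (28, 22, 1, red), (39, 22, 28, grey), (39, 22, 28, red), (7, 39, 1, blue), (7, 39, 1, grey), (7, 39, 1, red)}.
σ[cost != 28]: keep tuples satisfying cost != 28 → {(1, 39, 34, blue), (1, 39, 34, grey), (1, 39, 34, red), (12, 19, 37, gold), (12, 19, 37, grey), (12, 19, 37, red), (28, 22, 1, grey), (28, 22, 1, red), (7, 39, 1, blue), (7, 39, 1, grey), (7, 39, 1, red)}
Projecting to pid, sid, color: {(19, 12, gold), (19, 12, grey), (19, 12, red), (22, 28, grey), (22, 28, red), (39, 1, blue), (39, 1, grey), (39, 1, red), (39, 7, blue), (39, 7, grey), (39, 7, red)}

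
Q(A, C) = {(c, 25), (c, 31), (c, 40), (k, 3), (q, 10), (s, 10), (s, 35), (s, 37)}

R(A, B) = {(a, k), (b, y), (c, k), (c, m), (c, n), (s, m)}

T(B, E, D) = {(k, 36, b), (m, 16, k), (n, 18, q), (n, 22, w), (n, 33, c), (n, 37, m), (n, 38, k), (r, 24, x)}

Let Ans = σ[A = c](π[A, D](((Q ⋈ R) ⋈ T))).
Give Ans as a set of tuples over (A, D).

Joining Q and R on A yields {(c, 25, k), (c, 25, m), (c, 25, n), (c, 31, k), (c, 31, m), (c, 31, n), (c, 40, k), (c, 40, m), (c, 40, n), (s, 10, m), (s, 35, m), (s, 37, m)}.
Joining (Q ⋈ R) and T on B yields {(c, 25, k, 36, b), (c, 25, m, 16, k), (c, 25, n, 18, q), (c, 25, n, 22, w), (c, 25, n, 33, c), (c, 25, n, 37, m), (c, 25, n, 38, k), (c, 31, k, 36, b), (c, 31, m, 16, k), (c, 31, n, 18, q), (c, 31, n, 22, w), (c, 31, n, 33, c), (c, 31, n, 37, m), (c, 31, n, 38, k), (c, 40, k, 36, b), (c, 40, m, 16, k), (c, 40, n, 18, q), (c, 40, n, 22, w), (c, 40, n, 33, c), (c, 40, n, 37, m), (c, 40, n, 38, k), (s, 10, m, 16, k), (s, 35, m, 16, k), (s, 37, m, 16, k)}.
π[A, D]: project onto (A, D) (17 duplicate(s) eliminated) → {(c, b), (c, c), (c, k), (c, m), (c, q), (c, w), (s, k)}
Selection A = c: {(c, b), (c, c), (c, k), (c, m), (c, q), (c, w)}

{(c, b), (c, c), (c, k), (c, m), (c, q), (c, w)}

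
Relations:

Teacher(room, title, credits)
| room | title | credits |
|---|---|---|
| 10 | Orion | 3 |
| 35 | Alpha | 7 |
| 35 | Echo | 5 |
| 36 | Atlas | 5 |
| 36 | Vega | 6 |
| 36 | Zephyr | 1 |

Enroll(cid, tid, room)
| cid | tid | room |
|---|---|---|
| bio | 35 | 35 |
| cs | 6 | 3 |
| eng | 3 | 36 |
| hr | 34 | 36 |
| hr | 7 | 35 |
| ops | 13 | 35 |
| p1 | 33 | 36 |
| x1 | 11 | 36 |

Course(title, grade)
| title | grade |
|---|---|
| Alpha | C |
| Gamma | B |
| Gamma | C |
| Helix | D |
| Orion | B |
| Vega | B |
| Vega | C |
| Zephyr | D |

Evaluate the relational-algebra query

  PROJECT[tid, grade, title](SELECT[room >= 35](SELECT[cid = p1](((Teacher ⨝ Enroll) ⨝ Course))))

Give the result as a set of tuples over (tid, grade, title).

{(33, B, Vega), (33, C, Vega), (33, D, Zephyr)}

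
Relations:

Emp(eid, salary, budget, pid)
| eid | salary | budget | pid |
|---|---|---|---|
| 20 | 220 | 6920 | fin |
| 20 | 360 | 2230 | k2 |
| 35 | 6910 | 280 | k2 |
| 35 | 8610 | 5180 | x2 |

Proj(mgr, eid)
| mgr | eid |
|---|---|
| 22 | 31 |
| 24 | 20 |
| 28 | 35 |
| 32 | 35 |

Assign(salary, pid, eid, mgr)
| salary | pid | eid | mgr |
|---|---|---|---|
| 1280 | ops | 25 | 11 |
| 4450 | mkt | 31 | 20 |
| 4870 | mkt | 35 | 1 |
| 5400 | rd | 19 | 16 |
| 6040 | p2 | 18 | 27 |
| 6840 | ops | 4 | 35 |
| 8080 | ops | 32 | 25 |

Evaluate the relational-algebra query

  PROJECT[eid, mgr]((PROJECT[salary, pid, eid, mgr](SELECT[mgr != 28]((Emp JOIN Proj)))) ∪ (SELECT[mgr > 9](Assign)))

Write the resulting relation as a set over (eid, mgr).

Emp ⋈ Proj (natural join on eid): {(20, 220, 6920, fin, 24), (20, 360, 2230, k2, 24), (35, 6910, 280, k2, 28), (35, 6910, 280, k2, 32), (35, 8610, 5180, x2, 28), (35, 8610, 5180, x2, 32)}
Selection mgr != 28: {(20, 220, 6920, fin, 24), (20, 360, 2230, k2, 24), (35, 6910, 280, k2, 32), (35, 8610, 5180, x2, 32)}
Keep only column(s) salary, pid, eid, mgr: {(220, fin, 20, 24), (360, k2, 20, 24), (6910, k2, 35, 32), (8610, x2, 35, 32)}
Selection mgr > 9: {(1280, ops, 25, 11), (4450, mkt, 31, 20), (5400, rd, 19, 16), (6040, p2, 18, 27), (6840, ops, 4, 35), (8080, ops, 32, 25)}
Taking the union: {(1280, ops, 25, 11), (220, fin, 20, 24), (360, k2, 20, 24), (4450, mkt, 31, 20), (5400, rd, 19, 16), (6040, p2, 18, 27), (6840, ops, 4, 35), (6910, k2, 35, 32), (8080, ops, 32, 25), (8610, x2, 35, 32)}
Keep only column(s) eid, mgr (2 duplicate(s) eliminated): {(18, 27), (19, 16), (20, 24), (25, 11), (31, 20), (32, 25), (35, 32), (4, 35)}

{(18, 27), (19, 16), (20, 24), (25, 11), (31, 20), (32, 25), (35, 32), (4, 35)}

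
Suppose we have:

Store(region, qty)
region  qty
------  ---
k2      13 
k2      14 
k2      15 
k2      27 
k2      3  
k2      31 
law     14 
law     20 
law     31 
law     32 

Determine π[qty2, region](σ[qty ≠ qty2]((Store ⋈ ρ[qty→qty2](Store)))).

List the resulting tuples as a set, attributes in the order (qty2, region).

ρ[qty→qty2]: schema becomes (region, qty2); tuples unchanged.
Store ⋈ ρ[qty→qty2](Store) (natural join on region): {(k2, 13, 13), (k2, 13, 14), (k2, 13, 15), (k2, 13, 27), (k2, 13, 3), (k2, 13, 31), (k2, 14, 13), (k2, 14, 14), (k2, 14, 15), (k2, 14, 27), (k2, 14, 3), (k2, 14, 31), (k2, 15, 13), (k2, 15, 14), (k2, 15, 15), (k2, 15, 27), (k2, 15, 3), (k2, 15, 31), (k2, 27, 13), (k2, 27, 14), (k2, 27, 15), (k2, 27, 27), (k2, 27, 3), (k2, 27, 31), (k2, 3, 13), (k2, 3, 14), (k2, 3, 15), (k2, 3, 27), (k2, 3, 3), (k2, 3, 31), (k2, 31, 13), (k2, 31, 14), (k2, 31, 15), (k2, 31, 27), (k2, 31, 3), (k2, 31, 31), (law, 14, 14), (law, 14, 20), (law, 14, 31), (law, 14, 32), (law, 20, 14), (law, 20, 20), (law, 20, 31), (law, 20, 32), (law, 31, 14), (law, 31, 20), (law, 31, 31), (law, 31, 32), (law, 32, 14), (law, 32, 20), (law, 32, 31), (law, 32, 32)}
Selection qty ≠ qty2: {(k2, 13, 14), (k2, 13, 15), (k2, 13, 27), (k2, 13, 3), (k2, 13, 31), (k2, 14, 13), (k2, 14, 15), (k2, 14, 27), (k2, 14, 3), (k2, 14, 31), (k2, 15, 13), (k2, 15, 14), (k2, 15, 27), (k2, 15, 3), (k2, 15, 31), (k2, 27, 13), (k2, 27, 14), (k2, 27, 15), (k2, 27, 3), (k2, 27, 31), (k2, 3, 13), (k2, 3, 14), (k2, 3, 15), (k2, 3, 27), (k2, 3, 31), (k2, 31, 13), (k2, 31, 14), (k2, 31, 15), (k2, 31, 27), (k2, 31, 3), (law, 14, 20), (law, 14, 31), (law, 14, 32), (law, 20, 14), (law, 20, 31), (law, 20, 32), (law, 31, 14), (law, 31, 20), (law, 31, 32), (law, 32, 14), (law, 32, 20), (law, 32, 31)}
Keep only column(s) qty2, region (32 duplicate(s) eliminated): {(13, k2), (14, k2), (14, law), (15, k2), (20, law), (27, k2), (3, k2), (31, k2), (31, law), (32, law)}

{(13, k2), (14, k2), (14, law), (15, k2), (20, law), (27, k2), (3, k2), (31, k2), (31, law), (32, law)}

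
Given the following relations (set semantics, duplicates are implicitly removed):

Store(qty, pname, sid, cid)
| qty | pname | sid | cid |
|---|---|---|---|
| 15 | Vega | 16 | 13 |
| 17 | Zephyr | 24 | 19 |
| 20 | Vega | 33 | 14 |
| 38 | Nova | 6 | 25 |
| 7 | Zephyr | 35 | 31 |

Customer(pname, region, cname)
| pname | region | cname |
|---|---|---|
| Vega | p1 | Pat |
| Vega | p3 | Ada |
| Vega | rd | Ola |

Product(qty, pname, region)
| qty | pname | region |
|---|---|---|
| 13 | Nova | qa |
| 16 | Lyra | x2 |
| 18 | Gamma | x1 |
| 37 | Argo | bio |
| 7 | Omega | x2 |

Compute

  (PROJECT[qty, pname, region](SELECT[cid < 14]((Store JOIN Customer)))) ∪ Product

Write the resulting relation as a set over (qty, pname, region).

{(13, Nova, qa), (15, Vega, p1), (15, Vega, p3), (15, Vega, rd), (16, Lyra, x2), (18, Gamma, x1), (37, Argo, bio), (7, Omega, x2)}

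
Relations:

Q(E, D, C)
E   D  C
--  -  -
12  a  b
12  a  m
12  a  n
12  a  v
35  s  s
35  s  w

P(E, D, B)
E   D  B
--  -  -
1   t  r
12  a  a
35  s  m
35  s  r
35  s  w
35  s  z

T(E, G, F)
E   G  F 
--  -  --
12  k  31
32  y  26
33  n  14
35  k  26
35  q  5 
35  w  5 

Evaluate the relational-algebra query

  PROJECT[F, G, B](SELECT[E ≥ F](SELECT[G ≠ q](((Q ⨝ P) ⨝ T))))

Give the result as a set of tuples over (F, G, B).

Q ⋈ P (natural join on E, D): {(12, a, b, a), (12, a, m, a), (12, a, n, a), (12, a, v, a), (35, s, s, m), (35, s, s, r), (35, s, s, w), (35, s, s, z), (35, s, w, m), (35, s, w, r), (35, s, w, w), (35, s, w, z)}
(Q ⨝ P) ⋈ T (natural join on E): {(12, a, b, a, k, 31), (12, a, m, a, k, 31), (12, a, n, a, k, 31), (12, a, v, a, k, 31), (35, s, s, m, k, 26), (35, s, s, m, q, 5), (35, s, s, m, w, 5), (35, s, s, r, k, 26), (35, s, s, r, q, 5), (35, s, s, r, w, 5), (35, s, s, w, k, 26), (35, s, s, w, q, 5), (35, s, s, w, w, 5), (35, s, s, z, k, 26), (35, s, s, z, q, 5), (35, s, s, z, w, 5), (35, s, w, m, k, 26), (35, s, w, m, q, 5), (35, s, w, m, w, 5), (35, s, w, r, k, 26), (35, s, w, r, q, 5), (35, s, w, r, w, 5), (35, s, w, w, k, 26), (35, s, w, w, q, 5), (35, s, w, w, w, 5), (35, s, w, z, k, 26), (35, s, w, z, q, 5), (35, s, w, z, w, 5)}
Filtering on G ≠ q leaves {(12, a, b, a, k, 31), (12, a, m, a, k, 31), (12, a, n, a, k, 31), (12, a, v, a, k, 31), (35, s, s, m, k, 26), (35, s, s, m, w, 5), (35, s, s, r, k, 26), (35, s, s, r, w, 5), (35, s, s, w, k, 26), (35, s, s, w, w, 5), (35, s, s, z, k, 26), (35, s, s, z, w, 5), (35, s, w, m, k, 26), (35, s, w, m, w, 5), (35, s, w, r, k, 26), (35, s, w, r, w, 5), (35, s, w, w, k, 26), (35, s, w, w, w, 5), (35, s, w, z, k, 26), (35, s, w, z, w, 5)}.
Filtering on E ≥ F leaves {(35, s, s, m, k, 26), (35, s, s, m, w, 5), (35, s, s, r, k, 26), (35, s, s, r, w, 5), (35, s, s, w, k, 26), (35, s, s, w, w, 5), (35, s, s, z, k, 26), (35, s, s, z, w, 5), (35, s, w, m, k, 26), (35, s, w, m, w, 5), (35, s, w, r, k, 26), (35, s, w, r, w, 5), (35, s, w, w, k, 26), (35, s, w, w, w, 5), (35, s, w, z, k, 26), (35, s, w, z, w, 5)}.
π[F, G, B]: project onto (F, G, B) (8 duplicate(s) eliminated) → {(26, k, m), (26, k, r), (26, k, w), (26, k, z), (5, w, m), (5, w, r), (5, w, w), (5, w, z)}

{(26, k, m), (26, k, r), (26, k, w), (26, k, z), (5, w, m), (5, w, r), (5, w, w), (5, w, z)}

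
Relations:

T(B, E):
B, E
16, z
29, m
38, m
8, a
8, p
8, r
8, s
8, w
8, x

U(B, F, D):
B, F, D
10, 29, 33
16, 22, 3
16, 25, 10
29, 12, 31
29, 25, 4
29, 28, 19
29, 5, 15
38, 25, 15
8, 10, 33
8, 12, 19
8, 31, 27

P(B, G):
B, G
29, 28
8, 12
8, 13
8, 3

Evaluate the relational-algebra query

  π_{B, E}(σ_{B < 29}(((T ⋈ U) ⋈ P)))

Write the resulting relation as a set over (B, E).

{(8, a), (8, p), (8, r), (8, s), (8, w), (8, x)}

Joining T and U on B yields {(16, z, 22, 3), (16, z, 25, 10), (29, m, 12, 31), (29, m, 25, 4), (29, m, 28, 19), (29, m, 5, 15), (38, m, 25, 15), (8, a, 10, 33), (8, a, 12, 19), (8, a, 31, 27), (8, p, 10, 33), (8, p, 12, 19), (8, p, 31, 27), (8, r, 10, 33), (8, r, 12, 19), (8, r, 31, 27), (8, s, 10, 33), (8, s, 12, 19), (8, s, 31, 27), (8, w, 10, 33), (8, w, 12, 19), (8, w, 31, 27), (8, x, 10, 33), (8, x, 12, 19), (8, x, 31, 27)}.
Joining (T ⋈ U) and P on B yields {(29, m, 12, 31, 28), (29, m, 25, 4, 28), (29, m, 28, 19, 28), (29, m, 5, 15, 28), (8, a, 10, 33, 12), (8, a, 10, 33, 13), (8, a, 10, 33, 3), (8, a, 12, 19, 12), (8, a, 12, 19, 13), (8, a, 12, 19, 3), (8, a, 31, 27, 12), (8, a, 31, 27, 13), (8, a, 31, 27, 3), (8, p, 10, 33, 12), (8, p, 10, 33, 13), (8, p, 10, 33, 3), (8, p, 12, 19, 12), (8, p, 12, 19, 13), (8, p, 12, 19, 3), (8, p, 31, 27, 12), (8, p, 31, 27, 13), (8, p, 31, 27, 3), (8, r, 10, 33, 12), (8, r, 10, 33, 13), (8, r, 10, 33, 3), (8, r, 12, 19, 12), (8, r, 12, 19, 13), (8, r, 12, 19, 3), (8, r, 31, 27, 12), (8, r, 31, 27, 13), (8, r, 31, 27, 3), (8, s, 10, 33, 12), (8, s, 10, 33, 13), (8, s, 10, 33, 3), (8, s, 12, 19, 12), (8, s, 12, 19, 13), (8, s, 12, 19, 3), (8, s, 31, 27, 12), (8, s, 31, 27, 13), (8, s, 31, 27, 3), (8, w, 10, 33, 12), (8, w, 10, 33, 13), (8, w, 10, 33, 3), (8, w, 12, 19, 12), (8, w, 12, 19, 13), (8, w, 12, 19, 3), (8, w, 31, 27, 12), (8, w, 31, 27, 13), (8, w, 31, 27, 3), (8, x, 10, 33, 12), (8, x, 10, 33, 13), (8, x, 10, 33, 3), (8, x, 12, 19, 12), (8, x, 12, 19, 13), (8, x, 12, 19, 3), (8, x, 31, 27, 12), (8, x, 31, 27, 13), (8, x, 31, 27, 3)}.
Filtering on B < 29 leaves {(8, a, 10, 33, 12), (8, a, 10, 33, 13), (8, a, 10, 33, 3), (8, a, 12, 19, 12), (8, a, 12, 19, 13), (8, a, 12, 19, 3), (8, a, 31, 27, 12), (8, a, 31, 27, 13), (8, a, 31, 27, 3), (8, p, 10, 33, 12), (8, p, 10, 33, 13), (8, p, 10, 33, 3), (8, p, 12, 19, 12), (8, p, 12, 19, 13), (8, p, 12, 19, 3), (8, p, 31, 27, 12), (8, p, 31, 27, 13), (8, p, 31, 27, 3), (8, r, 10, 33, 12), (8, r, 10, 33, 13), (8, r, 10, 33, 3), (8, r, 12, 19, 12), (8, r, 12, 19, 13), (8, r, 12, 19, 3), (8, r, 31, 27, 12), (8, r, 31, 27, 13), (8, r, 31, 27, 3), (8, s, 10, 33, 12), (8, s, 10, 33, 13), (8, s, 10, 33, 3), (8, s, 12, 19, 12), (8, s, 12, 19, 13), (8, s, 12, 19, 3), (8, s, 31, 27, 12), (8, s, 31, 27, 13), (8, s, 31, 27, 3), (8, w, 10, 33, 12), (8, w, 10, 33, 13), (8, w, 10, 33, 3), (8, w, 12, 19, 12), (8, w, 12, 19, 13), (8, w, 12, 19, 3), (8, w, 31, 27, 12), (8, w, 31, 27, 13), (8, w, 31, 27, 3), (8, x, 10, 33, 12), (8, x, 10, 33, 13), (8, x, 10, 33, 3), (8, x, 12, 19, 12), (8, x, 12, 19, 13), (8, x, 12, 19, 3), (8, x, 31, 27, 12), (8, x, 31, 27, 13), (8, x, 31, 27, 3)}.
π_{B, E} gives {(8, a), (8, p), (8, r), (8, s), (8, w), (8, x)} (48 duplicate(s) eliminated).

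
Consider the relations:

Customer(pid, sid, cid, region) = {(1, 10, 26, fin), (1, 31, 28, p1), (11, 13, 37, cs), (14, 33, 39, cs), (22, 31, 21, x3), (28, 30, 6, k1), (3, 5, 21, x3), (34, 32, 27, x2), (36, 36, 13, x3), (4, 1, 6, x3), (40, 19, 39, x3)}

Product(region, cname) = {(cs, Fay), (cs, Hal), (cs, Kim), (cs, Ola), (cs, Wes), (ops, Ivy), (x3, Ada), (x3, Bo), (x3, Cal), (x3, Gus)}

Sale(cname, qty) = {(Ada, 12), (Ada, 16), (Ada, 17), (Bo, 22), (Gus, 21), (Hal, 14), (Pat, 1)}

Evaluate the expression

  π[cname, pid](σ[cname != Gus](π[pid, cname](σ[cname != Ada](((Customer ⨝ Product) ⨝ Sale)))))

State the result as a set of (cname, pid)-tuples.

Joining Customer and Product on region yields {(11, 13, 37, cs, Fay), (11, 13, 37, cs, Hal), (11, 13, 37, cs, Kim), (11, 13, 37, cs, Ola), (11, 13, 37, cs, Wes), (14, 33, 39, cs, Fay), (14, 33, 39, cs, Hal), (14, 33, 39, cs, Kim), (14, 33, 39, cs, Ola), (14, 33, 39, cs, Wes), (22, 31, 21, x3, Ada), (22, 31, 21, x3, Bo), (22, 31, 21, x3, Cal), (22, 31, 21, x3, Gus), (3, 5, 21, x3, Ada), (3, 5, 21, x3, Bo), (3, 5, 21, x3, Cal), (3, 5, 21, x3, Gus), (36, 36, 13, x3, Ada), (36, 36, 13, x3, Bo), (36, 36, 13, x3, Cal), (36, 36, 13, x3, Gus), (4, 1, 6, x3, Ada), (4, 1, 6, x3, Bo), (4, 1, 6, x3, Cal), (4, 1, 6, x3, Gus), (40, 19, 39, x3, Ada), (40, 19, 39, x3, Bo), (40, 19, 39, x3, Cal), (40, 19, 39, x3, Gus)}.
Joining (Customer ⨝ Product) and Sale on cname yields {(11, 13, 37, cs, Hal, 14), (14, 33, 39, cs, Hal, 14), (22, 31, 21, x3, Ada, 12), (22, 31, 21, x3, Ada, 16), (22, 31, 21, x3, Ada, 17), (22, 31, 21, x3, Bo, 22), (22, 31, 21, x3, Gus, 21), (3, 5, 21, x3, Ada, 12), (3, 5, 21, x3, Ada, 16), (3, 5, 21, x3, Ada, 17), (3, 5, 21, x3, Bo, 22), (3, 5, 21, x3, Gus, 21), (36, 36, 13, x3, Ada, 12), (36, 36, 13, x3, Ada, 16), (36, 36, 13, x3, Ada, 17), (36, 36, 13, x3, Bo, 22), (36, 36, 13, x3, Gus, 21), (4, 1, 6, x3, Ada, 12), (4, 1, 6, x3, Ada, 16), (4, 1, 6, x3, Ada, 17), (4, 1, 6, x3, Bo, 22), (4, 1, 6, x3, Gus, 21), (40, 19, 39, x3, Ada, 12), (40, 19, 39, x3, Ada, 16), (40, 19, 39, x3, Ada, 17), (40, 19, 39, x3, Bo, 22), (40, 19, 39, x3, Gus, 21)}.
σ[cname != Ada]: keep tuples satisfying cname != Ada → {(11, 13, 37, cs, Hal, 14), (14, 33, 39, cs, Hal, 14), (22, 31, 21, x3, Bo, 22), (22, 31, 21, x3, Gus, 21), (3, 5, 21, x3, Bo, 22), (3, 5, 21, x3, Gus, 21), (36, 36, 13, x3, Bo, 22), (36, 36, 13, x3, Gus, 21), (4, 1, 6, x3, Bo, 22), (4, 1, 6, x3, Gus, 21), (40, 19, 39, x3, Bo, 22), (40, 19, 39, x3, Gus, 21)}
π[pid, cname]: project onto (pid, cname) → {(11, Hal), (14, Hal), (22, Bo), (22, Gus), (3, Bo), (3, Gus), (36, Bo), (36, Gus), (4, Bo), (4, Gus), (40, Bo), (40, Gus)}
σ[cname != Gus]: keep tuples satisfying cname != Gus → {(11, Hal), (14, Hal), (22, Bo), (3, Bo), (36, Bo), (4, Bo), (40, Bo)}
π[cname, pid]: project onto (cname, pid) → {(Bo, 22), (Bo, 3), (Bo, 36), (Bo, 4), (Bo, 40), (Hal, 11), (Hal, 14)}

{(Bo, 22), (Bo, 3), (Bo, 36), (Bo, 4), (Bo, 40), (Hal, 11), (Hal, 14)}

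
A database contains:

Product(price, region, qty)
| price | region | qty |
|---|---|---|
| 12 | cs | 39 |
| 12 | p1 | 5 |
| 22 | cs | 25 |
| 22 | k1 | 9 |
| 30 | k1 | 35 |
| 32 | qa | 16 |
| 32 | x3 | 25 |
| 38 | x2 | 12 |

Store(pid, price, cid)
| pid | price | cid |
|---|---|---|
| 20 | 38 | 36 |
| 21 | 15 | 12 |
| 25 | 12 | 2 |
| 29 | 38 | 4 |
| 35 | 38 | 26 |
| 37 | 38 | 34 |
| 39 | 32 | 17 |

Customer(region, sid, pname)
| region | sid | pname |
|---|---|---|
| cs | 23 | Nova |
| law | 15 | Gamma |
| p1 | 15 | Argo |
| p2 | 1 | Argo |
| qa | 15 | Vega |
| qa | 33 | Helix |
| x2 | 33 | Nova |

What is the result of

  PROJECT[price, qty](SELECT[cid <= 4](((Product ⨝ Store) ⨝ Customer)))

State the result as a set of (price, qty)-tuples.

{(12, 39), (12, 5), (38, 12)}

Natural join on price: {(12, cs, 39, 25, 2), (12, p1, 5, 25, 2), (32, qa, 16, 39, 17), (32, x3, 25, 39, 17), (38, x2, 12, 20, 36), (38, x2, 12, 29, 4), (38, x2, 12, 35, 26), (38, x2, 12, 37, 34)}
Natural join on region: {(12, cs, 39, 25, 2, 23, Nova), (12, p1, 5, 25, 2, 15, Argo), (32, qa, 16, 39, 17, 15, Vega), (32, qa, 16, 39, 17, 33, Helix), (38, x2, 12, 20, 36, 33, Nova), (38, x2, 12, 29, 4, 33, Nova), (38, x2, 12, 35, 26, 33, Nova), (38, x2, 12, 37, 34, 33, Nova)}
σ[cid <= 4]: keep tuples satisfying cid <= 4 → {(12, cs, 39, 25, 2, 23, Nova), (12, p1, 5, 25, 2, 15, Argo), (38, x2, 12, 29, 4, 33, Nova)}
Projecting to price, qty: {(12, 39), (12, 5), (38, 12)}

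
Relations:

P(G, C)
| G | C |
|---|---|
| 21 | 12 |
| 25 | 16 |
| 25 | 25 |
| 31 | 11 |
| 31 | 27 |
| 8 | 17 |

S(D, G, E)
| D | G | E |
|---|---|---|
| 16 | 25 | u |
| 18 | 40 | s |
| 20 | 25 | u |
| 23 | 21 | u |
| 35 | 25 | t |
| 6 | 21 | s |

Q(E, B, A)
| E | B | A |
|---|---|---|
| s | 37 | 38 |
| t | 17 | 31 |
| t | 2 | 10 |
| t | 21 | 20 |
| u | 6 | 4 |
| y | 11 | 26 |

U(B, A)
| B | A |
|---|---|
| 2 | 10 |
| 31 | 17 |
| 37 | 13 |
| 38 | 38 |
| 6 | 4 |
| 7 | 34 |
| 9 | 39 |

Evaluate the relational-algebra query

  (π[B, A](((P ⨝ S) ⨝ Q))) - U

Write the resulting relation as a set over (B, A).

{(17, 31), (21, 20), (37, 38)}

Joining P and S on G yields {(21, 12, 23, u), (21, 12, 6, s), (25, 16, 16, u), (25, 16, 20, u), (25, 16, 35, t), (25, 25, 16, u), (25, 25, 20, u), (25, 25, 35, t)}.
Joining (P ⨝ S) and Q on E yields {(21, 12, 23, u, 6, 4), (21, 12, 6, s, 37, 38), (25, 16, 16, u, 6, 4), (25, 16, 20, u, 6, 4), (25, 16, 35, t, 17, 31), (25, 16, 35, t, 2, 10), (25, 16, 35, t, 21, 20), (25, 25, 16, u, 6, 4), (25, 25, 20, u, 6, 4), (25, 25, 35, t, 17, 31), (25, 25, 35, t, 2, 10), (25, 25, 35, t, 21, 20)}.
π_{B, A} gives {(17, 31), (2, 10), (21, 20), (37, 38), (6, 4)} (7 duplicate(s) eliminated).
Taking the difference: {(17, 31), (21, 20), (37, 38)}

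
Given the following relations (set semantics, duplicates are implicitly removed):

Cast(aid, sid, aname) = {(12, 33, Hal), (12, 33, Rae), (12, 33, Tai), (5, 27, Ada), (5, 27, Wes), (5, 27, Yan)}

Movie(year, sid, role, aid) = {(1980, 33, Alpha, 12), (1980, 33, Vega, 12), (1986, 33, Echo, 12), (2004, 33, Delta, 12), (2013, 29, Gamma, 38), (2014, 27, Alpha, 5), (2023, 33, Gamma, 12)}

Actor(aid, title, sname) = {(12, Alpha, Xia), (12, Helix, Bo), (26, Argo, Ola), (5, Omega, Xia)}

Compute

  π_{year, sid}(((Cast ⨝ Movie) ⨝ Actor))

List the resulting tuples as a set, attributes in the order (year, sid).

{(1980, 33), (1986, 33), (2004, 33), (2014, 27), (2023, 33)}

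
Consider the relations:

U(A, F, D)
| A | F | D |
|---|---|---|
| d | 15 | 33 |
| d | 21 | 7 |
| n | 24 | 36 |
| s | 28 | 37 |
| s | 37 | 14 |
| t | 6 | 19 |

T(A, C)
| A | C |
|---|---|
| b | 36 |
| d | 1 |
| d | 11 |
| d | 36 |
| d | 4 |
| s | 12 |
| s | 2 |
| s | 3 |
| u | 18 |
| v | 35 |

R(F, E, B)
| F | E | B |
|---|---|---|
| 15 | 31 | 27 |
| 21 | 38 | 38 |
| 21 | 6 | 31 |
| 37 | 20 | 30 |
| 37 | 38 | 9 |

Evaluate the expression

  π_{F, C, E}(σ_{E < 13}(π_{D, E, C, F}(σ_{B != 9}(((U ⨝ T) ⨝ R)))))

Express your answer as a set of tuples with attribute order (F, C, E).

{(21, 1, 6), (21, 11, 6), (21, 36, 6), (21, 4, 6)}

U ⋈ T (natural join on A): {(d, 15, 33, 1), (d, 15, 33, 11), (d, 15, 33, 36), (d, 15, 33, 4), (d, 21, 7, 1), (d, 21, 7, 11), (d, 21, 7, 36), (d, 21, 7, 4), (s, 28, 37, 12), (s, 28, 37, 2), (s, 28, 37, 3), (s, 37, 14, 12), (s, 37, 14, 2), (s, 37, 14, 3)}
(U ⨝ T) ⋈ R (natural join on F): {(d, 15, 33, 1, 31, 27), (d, 15, 33, 11, 31, 27), (d, 15, 33, 36, 31, 27), (d, 15, 33, 4, 31, 27), (d, 21, 7, 1, 38, 38), (d, 21, 7, 1, 6, 31), (d, 21, 7, 11, 38, 38), (d, 21, 7, 11, 6, 31), (d, 21, 7, 36, 38, 38), (d, 21, 7, 36, 6, 31), (d, 21, 7, 4, 38, 38), (d, 21, 7, 4, 6, 31), (s, 37, 14, 12, 20, 30), (s, 37, 14, 12, 38, 9), (s, 37, 14, 2, 20, 30), (s, 37, 14, 2, 38, 9), (s, 37, 14, 3, 20, 30), (s, 37, 14, 3, 38, 9)}
σ[B != 9]: keep tuples satisfying B != 9 → {(d, 15, 33, 1, 31, 27), (d, 15, 33, 11, 31, 27), (d, 15, 33, 36, 31, 27), (d, 15, 33, 4, 31, 27), (d, 21, 7, 1, 38, 38), (d, 21, 7, 1, 6, 31), (d, 21, 7, 11, 38, 38), (d, 21, 7, 11, 6, 31), (d, 21, 7, 36, 38, 38), (d, 21, 7, 36, 6, 31), (d, 21, 7, 4, 38, 38), (d, 21, 7, 4, 6, 31), (s, 37, 14, 12, 20, 30), (s, 37, 14, 2, 20, 30), (s, 37, 14, 3, 20, 30)}
Keep only column(s) D, E, C, F: {(14, 20, 12, 37), (14, 20, 2, 37), (14, 20, 3, 37), (33, 31, 1, 15), (33, 31, 11, 15), (33, 31, 36, 15), (33, 31, 4, 15), (7, 38, 1, 21), (7, 38, 11, 21), (7, 38, 36, 21), (7, 38, 4, 21), (7, 6, 1, 21), (7, 6, 11, 21), (7, 6, 36, 21), (7, 6, 4, 21)}
σ[E < 13]: keep tuples satisfying E < 13 → {(7, 6, 1, 21), (7, 6, 11, 21), (7, 6, 36, 21), (7, 6, 4, 21)}
Keep only column(s) F, C, E: {(21, 1, 6), (21, 11, 6), (21, 36, 6), (21, 4, 6)}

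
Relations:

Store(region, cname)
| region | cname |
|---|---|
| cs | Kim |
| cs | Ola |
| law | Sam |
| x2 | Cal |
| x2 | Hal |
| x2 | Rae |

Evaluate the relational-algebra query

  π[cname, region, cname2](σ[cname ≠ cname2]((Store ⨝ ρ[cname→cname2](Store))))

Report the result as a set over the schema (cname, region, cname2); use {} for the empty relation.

{(Cal, x2, Hal), (Cal, x2, Rae), (Hal, x2, Cal), (Hal, x2, Rae), (Kim, cs, Ola), (Ola, cs, Kim), (Rae, x2, Cal), (Rae, x2, Hal)}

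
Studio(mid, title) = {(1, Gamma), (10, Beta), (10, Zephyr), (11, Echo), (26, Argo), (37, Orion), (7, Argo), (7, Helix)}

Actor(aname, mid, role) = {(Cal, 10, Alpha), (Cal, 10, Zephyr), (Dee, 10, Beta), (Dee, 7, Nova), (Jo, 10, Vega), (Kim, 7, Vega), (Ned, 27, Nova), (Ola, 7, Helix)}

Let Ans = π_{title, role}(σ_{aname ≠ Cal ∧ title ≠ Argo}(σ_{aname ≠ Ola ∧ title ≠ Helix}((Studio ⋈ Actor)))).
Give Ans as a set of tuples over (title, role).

Natural join on mid: {(10, Beta, Cal, Alpha), (10, Beta, Cal, Zephyr), (10, Beta, Dee, Beta), (10, Beta, Jo, Vega), (10, Zephyr, Cal, Alpha), (10, Zephyr, Cal, Zephyr), (10, Zephyr, Dee, Beta), (10, Zephyr, Jo, Vega), (7, Argo, Dee, Nova), (7, Argo, Kim, Vega), (7, Argo, Ola, Helix), (7, Helix, Dee, Nova), (7, Helix, Kim, Vega), (7, Helix, Ola, Helix)}
σ[aname ≠ Ola ∧ title ≠ Helix]: keep tuples satisfying aname ≠ Ola ∧ title ≠ Helix → {(10, Beta, Cal, Alpha), (10, Beta, Cal, Zephyr), (10, Beta, Dee, Beta), (10, Beta, Jo, Vega), (10, Zephyr, Cal, Alpha), (10, Zephyr, Cal, Zephyr), (10, Zephyr, Dee, Beta), (10, Zephyr, Jo, Vega), (7, Argo, Dee, Nova), (7, Argo, Kim, Vega)}
σ[aname ≠ Cal ∧ title ≠ Argo]: keep tuples satisfying aname ≠ Cal ∧ title ≠ Argo → {(10, Beta, Dee, Beta), (10, Beta, Jo, Vega), (10, Zephyr, Dee, Beta), (10, Zephyr, Jo, Vega)}
π_{title, role} gives {(Beta, Beta), (Beta, Vega), (Zephyr, Beta), (Zephyr, Vega)}.

{(Beta, Beta), (Beta, Vega), (Zephyr, Beta), (Zephyr, Vega)}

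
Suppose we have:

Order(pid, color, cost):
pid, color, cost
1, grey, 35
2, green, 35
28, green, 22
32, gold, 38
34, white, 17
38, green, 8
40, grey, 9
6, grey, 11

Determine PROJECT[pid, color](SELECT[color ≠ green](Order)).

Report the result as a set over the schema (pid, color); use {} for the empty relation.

Apply σ_{color ≠ green}; surviving tuples: {(1, grey, 35), (32, gold, 38), (34, white, 17), (40, grey, 9), (6, grey, 11)}
π[pid, color]: project onto (pid, color) → {(1, grey), (32, gold), (34, white), (40, grey), (6, grey)}

{(1, grey), (32, gold), (34, white), (40, grey), (6, grey)}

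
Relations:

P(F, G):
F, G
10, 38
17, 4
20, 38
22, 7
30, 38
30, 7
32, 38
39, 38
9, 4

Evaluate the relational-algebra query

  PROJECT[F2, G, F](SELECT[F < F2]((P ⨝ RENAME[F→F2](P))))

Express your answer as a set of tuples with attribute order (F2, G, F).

{(17, 4, 9), (20, 38, 10), (30, 38, 10), (30, 38, 20), (30, 7, 22), (32, 38, 10), (32, 38, 20), (32, 38, 30), (39, 38, 10), (39, 38, 20), (39, 38, 30), (39, 38, 32)}

ρ[F→F2]: schema becomes (F2, G); tuples unchanged.
Joining P and RENAME[F→F2](P) on G yields {(10, 38, 10), (10, 38, 20), (10, 38, 30), (10, 38, 32), (10, 38, 39), (17, 4, 17), (17, 4, 9), (20, 38, 10), (20, 38, 20), (20, 38, 30), (20, 38, 32), (20, 38, 39), (22, 7, 22), (22, 7, 30), (30, 38, 10), (30, 38, 20), (30, 38, 30), (30, 38, 32), (30, 38, 39), (30, 7, 22), (30, 7, 30), (32, 38, 10), (32, 38, 20), (32, 38, 30), (32, 38, 32), (32, 38, 39), (39, 38, 10), (39, 38, 20), (39, 38, 30), (39, 38, 32), (39, 38, 39), (9, 4, 17), (9, 4, 9)}.
Selection F < F2: {(10, 38, 20), (10, 38, 30), (10, 38, 32), (10, 38, 39), (20, 38, 30), (20, 38, 32), (20, 38, 39), (22, 7, 30), (30, 38, 32), (30, 38, 39), (32, 38, 39), (9, 4, 17)}
π_{F2, G, F} gives {(17, 4, 9), (20, 38, 10), (30, 38, 10), (30, 38, 20), (30, 7, 22), (32, 38, 10), (32, 38, 20), (32, 38, 30), (39, 38, 10), (39, 38, 20), (39, 38, 30), (39, 38, 32)}.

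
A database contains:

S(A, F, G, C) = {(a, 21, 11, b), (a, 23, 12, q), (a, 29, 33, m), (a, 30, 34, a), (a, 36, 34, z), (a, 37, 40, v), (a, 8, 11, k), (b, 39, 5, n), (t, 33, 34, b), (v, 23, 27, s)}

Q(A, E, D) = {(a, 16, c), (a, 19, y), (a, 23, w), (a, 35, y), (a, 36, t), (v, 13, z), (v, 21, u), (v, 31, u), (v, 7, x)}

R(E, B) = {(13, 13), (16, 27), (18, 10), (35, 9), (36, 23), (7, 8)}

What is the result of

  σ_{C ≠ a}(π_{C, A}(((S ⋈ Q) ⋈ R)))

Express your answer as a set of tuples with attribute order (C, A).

{(b, a), (k, a), (m, a), (q, a), (s, v), (v, a), (z, a)}

Natural join on A: {(a, 21, 11, b, 16, c), (a, 21, 11, b, 19, y), (a, 21, 11, b, 23, w), (a, 21, 11, b, 35, y), (a, 21, 11, b, 36, t), (a, 23, 12, q, 16, c), (a, 23, 12, q, 19, y), (a, 23, 12, q, 23, w), (a, 23, 12, q, 35, y), (a, 23, 12, q, 36, t), (a, 29, 33, m, 16, c), (a, 29, 33, m, 19, y), (a, 29, 33, m, 23, w), (a, 29, 33, m, 35, y), (a, 29, 33, m, 36, t), (a, 30, 34, a, 16, c), (a, 30, 34, a, 19, y), (a, 30, 34, a, 23, w), (a, 30, 34, a, 35, y), (a, 30, 34, a, 36, t), (a, 36, 34, z, 16, c), (a, 36, 34, z, 19, y), (a, 36, 34, z, 23, w), (a, 36, 34, z, 35, y), (a, 36, 34, z, 36, t), (a, 37, 40, v, 16, c), (a, 37, 40, v, 19, y), (a, 37, 40, v, 23, w), (a, 37, 40, v, 35, y), (a, 37, 40, v, 36, t), (a, 8, 11, k, 16, c), (a, 8, 11, k, 19, y), (a, 8, 11, k, 23, w), (a, 8, 11, k, 35, y), (a, 8, 11, k, 36, t), (v, 23, 27, s, 13, z), (v, 23, 27, s, 21, u), (v, 23, 27, s, 31, u), (v, 23, 27, s, 7, x)}
Natural join on E: {(a, 21, 11, b, 16, c, 27), (a, 21, 11, b, 35, y, 9), (a, 21, 11, b, 36, t, 23), (a, 23, 12, q, 16, c, 27), (a, 23, 12, q, 35, y, 9), (a, 23, 12, q, 36, t, 23), (a, 29, 33, m, 16, c, 27), (a, 29, 33, m, 35, y, 9), (a, 29, 33, m, 36, t, 23), (a, 30, 34, a, 16, c, 27), (a, 30, 34, a, 35, y, 9), (a, 30, 34, a, 36, t, 23), (a, 36, 34, z, 16, c, 27), (a, 36, 34, z, 35, y, 9), (a, 36, 34, z, 36, t, 23), (a, 37, 40, v, 16, c, 27), (a, 37, 40, v, 35, y, 9), (a, 37, 40, v, 36, t, 23), (a, 8, 11, k, 16, c, 27), (a, 8, 11, k, 35, y, 9), (a, 8, 11, k, 36, t, 23), (v, 23, 27, s, 13, z, 13), (v, 23, 27, s, 7, x, 8)}
Projecting to C, A (15 duplicate(s) eliminated): {(a, a), (b, a), (k, a), (m, a), (q, a), (s, v), (v, a), (z, a)}
Selection C ≠ a: {(b, a), (k, a), (m, a), (q, a), (s, v), (v, a), (z, a)}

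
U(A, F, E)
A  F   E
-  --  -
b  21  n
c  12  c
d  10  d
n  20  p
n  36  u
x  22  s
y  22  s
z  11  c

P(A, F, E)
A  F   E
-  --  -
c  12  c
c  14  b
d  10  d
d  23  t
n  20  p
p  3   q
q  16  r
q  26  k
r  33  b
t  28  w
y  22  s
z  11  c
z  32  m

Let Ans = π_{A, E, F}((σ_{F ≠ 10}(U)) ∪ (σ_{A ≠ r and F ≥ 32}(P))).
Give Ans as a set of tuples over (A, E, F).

{(b, n, 21), (c, c, 12), (n, p, 20), (n, u, 36), (x, s, 22), (y, s, 22), (z, c, 11), (z, m, 32)}

Apply σ_{F ≠ 10}; surviving tuples: {(b, 21, n), (c, 12, c), (n, 20, p), (n, 36, u), (x, 22, s), (y, 22, s), (z, 11, c)}
Apply σ_{A ≠ r and F ≥ 32}; surviving tuples: {(z, 32, m)}
Union: {(b, 21, n), (c, 12, c), (n, 20, p), (n, 36, u), (x, 22, s), (y, 22, s), (z, 11, c)} with {(z, 32, m)} → {(b, 21, n), (c, 12, c), (n, 20, p), (n, 36, u), (x, 22, s), (y, 22, s), (z, 11, c), (z, 32, m)}
π_{A, E, F} gives {(b, n, 21), (c, c, 12), (n, p, 20), (n, u, 36), (x, s, 22), (y, s, 22), (z, c, 11), (z, m, 32)}.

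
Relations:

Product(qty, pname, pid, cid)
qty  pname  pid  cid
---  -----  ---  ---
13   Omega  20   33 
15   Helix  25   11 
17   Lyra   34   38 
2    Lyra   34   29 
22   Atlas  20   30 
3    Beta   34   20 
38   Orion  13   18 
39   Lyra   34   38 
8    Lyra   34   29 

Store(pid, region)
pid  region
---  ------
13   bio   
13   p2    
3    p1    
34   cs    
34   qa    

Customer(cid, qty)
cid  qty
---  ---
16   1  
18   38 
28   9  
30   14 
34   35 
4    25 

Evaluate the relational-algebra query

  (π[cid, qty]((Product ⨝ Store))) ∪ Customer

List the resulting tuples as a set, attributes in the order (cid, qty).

Product ⋈ Store (natural join on pid): {(17, Lyra, 34, 38, cs), (17, Lyra, 34, 38, qa), (2, Lyra, 34, 29, cs), (2, Lyra, 34, 29, qa), (3, Beta, 34, 20, cs), (3, Beta, 34, 20, qa), (38, Orion, 13, 18, bio), (38, Orion, 13, 18, p2), (39, Lyra, 34, 38, cs), (39, Lyra, 34, 38, qa), (8, Lyra, 34, 29, cs), (8, Lyra, 34, 29, qa)}
π[cid, qty]: project onto (cid, qty) (6 duplicate(s) eliminated) → {(18, 38), (20, 3), (29, 2), (29, 8), (38, 17), (38, 39)}
Taking the union: {(16, 1), (18, 38), (20, 3), (28, 9), (29, 2), (29, 8), (30, 14), (34, 35), (38, 17), (38, 39), (4, 25)}

{(16, 1), (18, 38), (20, 3), (28, 9), (29, 2), (29, 8), (30, 14), (34, 35), (38, 17), (38, 39), (4, 25)}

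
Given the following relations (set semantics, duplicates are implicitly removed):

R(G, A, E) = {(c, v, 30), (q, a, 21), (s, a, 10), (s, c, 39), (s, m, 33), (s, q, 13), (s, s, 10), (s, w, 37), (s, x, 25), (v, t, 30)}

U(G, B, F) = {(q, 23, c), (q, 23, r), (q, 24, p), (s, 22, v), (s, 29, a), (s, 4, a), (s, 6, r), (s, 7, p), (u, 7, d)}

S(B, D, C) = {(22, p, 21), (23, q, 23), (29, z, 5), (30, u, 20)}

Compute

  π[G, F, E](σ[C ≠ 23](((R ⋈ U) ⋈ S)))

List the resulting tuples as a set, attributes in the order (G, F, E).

{(s, a, 10), (s, a, 13), (s, a, 25), (s, a, 33), (s, a, 37), (s, a, 39), (s, v, 10), (s, v, 13), (s, v, 25), (s, v, 33), (s, v, 37), (s, v, 39)}

Joining R and U on G yields {(q, a, 21, 23, c), (q, a, 21, 23, r), (q, a, 21, 24, p), (s, a, 10, 22, v), (s, a, 10, 29, a), (s, a, 10, 4, a), (s, a, 10, 6, r), (s, a, 10, 7, p), (s, c, 39, 22, v), (s, c, 39, 29, a), (s, c, 39, 4, a), (s, c, 39, 6, r), (s, c, 39, 7, p), (s, m, 33, 22, v), (s, m, 33, 29, a), (s, m, 33, 4, a), (s, m, 33, 6, r), (s, m, 33, 7, p), (s, q, 13, 22, v), (s, q, 13, 29, a), (s, q, 13, 4, a), (s, q, 13, 6, r), (s, q, 13, 7, p), (s, s, 10, 22, v), (s, s, 10, 29, a), (s, s, 10, 4, a), (s, s, 10, 6, r), (s, s, 10, 7, p), (s, w, 37, 22, v), (s, w, 37, 29, a), (s, w, 37, 4, a), (s, w, 37, 6, r), (s, w, 37, 7, p), (s, x, 25, 22, v), (s, x, 25, 29, a), (s, x, 25, 4, a), (s, x, 25, 6, r), (s, x, 25, 7, p)}.
Joining (R ⋈ U) and S on B yields {(q, a, 21, 23, c, q, 23), (q, a, 21, 23, r, q, 23), (s, a, 10, 22, v, p, 21), (s, a, 10, 29, a, z, 5), (s, c, 39, 22, v, p, 21), (s, c, 39, 29, a, z, 5), (s, m, 33, 22, v, p, 21), (s, m, 33, 29, a, z, 5), (s, q, 13, 22, v, p, 21), (s, q, 13, 29, a, z, 5), (s, s, 10, 22, v, p, 21), (s, s, 10, 29, a, z, 5), (s, w, 37, 22, v, p, 21), (s, w, 37, 29, a, z, 5), (s, x, 25, 22, v, p, 21), (s, x, 25, 29, a, z, 5)}.
σ[C ≠ 23]: keep tuples satisfying C ≠ 23 → {(s, a, 10, 22, v, p, 21), (s, a, 10, 29, a, z, 5), (s, c, 39, 22, v, p, 21), (s, c, 39, 29, a, z, 5), (s, m, 33, 22, v, p, 21), (s, m, 33, 29, a, z, 5), (s, q, 13, 22, v, p, 21), (s, q, 13, 29, a, z, 5), (s, s, 10, 22, v, p, 21), (s, s, 10, 29, a, z, 5), (s, w, 37, 22, v, p, 21), (s, w, 37, 29, a, z, 5), (s, x, 25, 22, v, p, 21), (s, x, 25, 29, a, z, 5)}
π_{G, F, E} gives {(s, a, 10), (s, a, 13), (s, a, 25), (s, a, 33), (s, a, 37), (s, a, 39), (s, v, 10), (s, v, 13), (s, v, 25), (s, v, 33), (s, v, 37), (s, v, 39)} (2 duplicate(s) eliminated).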